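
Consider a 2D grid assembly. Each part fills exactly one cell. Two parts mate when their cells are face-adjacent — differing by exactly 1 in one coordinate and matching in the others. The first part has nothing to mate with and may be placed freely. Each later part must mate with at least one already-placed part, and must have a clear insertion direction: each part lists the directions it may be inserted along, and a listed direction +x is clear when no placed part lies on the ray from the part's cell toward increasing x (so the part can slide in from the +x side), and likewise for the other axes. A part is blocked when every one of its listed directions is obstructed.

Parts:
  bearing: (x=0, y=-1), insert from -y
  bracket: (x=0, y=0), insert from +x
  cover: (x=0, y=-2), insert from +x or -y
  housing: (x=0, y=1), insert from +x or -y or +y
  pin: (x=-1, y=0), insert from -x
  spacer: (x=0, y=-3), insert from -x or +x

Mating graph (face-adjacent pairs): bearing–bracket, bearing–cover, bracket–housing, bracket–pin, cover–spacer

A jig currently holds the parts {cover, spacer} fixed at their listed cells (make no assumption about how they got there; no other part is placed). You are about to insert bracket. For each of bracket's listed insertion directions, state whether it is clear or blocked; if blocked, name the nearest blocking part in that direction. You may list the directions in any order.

+x: clear

+x: ray from bracket(0, 0) has no placed part ⇒ clear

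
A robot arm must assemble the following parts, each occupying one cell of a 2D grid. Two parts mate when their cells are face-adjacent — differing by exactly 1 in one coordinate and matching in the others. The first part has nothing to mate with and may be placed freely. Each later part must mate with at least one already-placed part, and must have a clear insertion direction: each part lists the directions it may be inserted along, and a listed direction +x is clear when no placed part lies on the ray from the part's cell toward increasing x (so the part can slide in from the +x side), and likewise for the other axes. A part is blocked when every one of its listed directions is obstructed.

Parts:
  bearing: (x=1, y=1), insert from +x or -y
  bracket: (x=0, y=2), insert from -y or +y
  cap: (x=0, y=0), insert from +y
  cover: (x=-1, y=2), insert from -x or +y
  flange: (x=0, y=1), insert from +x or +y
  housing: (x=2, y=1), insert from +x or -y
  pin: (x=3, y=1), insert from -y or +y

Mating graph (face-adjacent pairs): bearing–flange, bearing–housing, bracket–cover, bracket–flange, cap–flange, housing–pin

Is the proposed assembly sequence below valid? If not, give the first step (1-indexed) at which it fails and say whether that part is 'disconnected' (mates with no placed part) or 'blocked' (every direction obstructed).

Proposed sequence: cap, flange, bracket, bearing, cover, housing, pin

Valid

1. cap@(0, 0) [+y clear] — {cap}
2. flange@(0, 1) [+x clear] — {cap, flange}
3. bracket@(0, 2) [+y clear] — {bracket, cap, flange}
4. bearing@(1, 1) [+x clear] — {bearing, bracket, cap, flange}
5. cover@(-1, 2) [-x clear] — {bearing, bracket, cap, cover, flange}
6. housing@(2, 1) [+x clear] — {bearing, bracket, cap, cover, flange, housing}
7. pin@(3, 1) [-y clear] — {bearing, bracket, cap, cover, flange, housing, pin}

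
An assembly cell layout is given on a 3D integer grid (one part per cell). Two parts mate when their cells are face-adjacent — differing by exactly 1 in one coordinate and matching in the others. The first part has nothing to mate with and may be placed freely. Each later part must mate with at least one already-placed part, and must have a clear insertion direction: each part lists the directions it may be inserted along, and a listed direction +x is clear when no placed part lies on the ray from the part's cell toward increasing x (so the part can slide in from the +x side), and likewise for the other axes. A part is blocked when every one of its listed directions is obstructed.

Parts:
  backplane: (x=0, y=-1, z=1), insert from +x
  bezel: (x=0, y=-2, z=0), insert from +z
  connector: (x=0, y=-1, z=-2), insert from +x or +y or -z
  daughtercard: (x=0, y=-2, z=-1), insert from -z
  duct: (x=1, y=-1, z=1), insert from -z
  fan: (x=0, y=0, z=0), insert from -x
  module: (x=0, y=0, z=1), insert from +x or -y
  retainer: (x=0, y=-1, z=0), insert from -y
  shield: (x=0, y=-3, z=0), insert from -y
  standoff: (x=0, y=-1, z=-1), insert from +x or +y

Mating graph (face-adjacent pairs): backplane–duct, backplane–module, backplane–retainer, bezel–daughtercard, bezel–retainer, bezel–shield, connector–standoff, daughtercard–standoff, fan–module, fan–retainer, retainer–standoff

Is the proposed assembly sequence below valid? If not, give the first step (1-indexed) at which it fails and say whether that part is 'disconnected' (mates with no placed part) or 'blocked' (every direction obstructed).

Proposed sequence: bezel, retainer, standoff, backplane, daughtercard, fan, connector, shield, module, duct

1. bezel@(0, -2, 0) [+z clear] — {bezel}
2. retainer@(0, -1, 0) — -y all obstructed ⇒ blocked

Invalid at step 2 (blocked)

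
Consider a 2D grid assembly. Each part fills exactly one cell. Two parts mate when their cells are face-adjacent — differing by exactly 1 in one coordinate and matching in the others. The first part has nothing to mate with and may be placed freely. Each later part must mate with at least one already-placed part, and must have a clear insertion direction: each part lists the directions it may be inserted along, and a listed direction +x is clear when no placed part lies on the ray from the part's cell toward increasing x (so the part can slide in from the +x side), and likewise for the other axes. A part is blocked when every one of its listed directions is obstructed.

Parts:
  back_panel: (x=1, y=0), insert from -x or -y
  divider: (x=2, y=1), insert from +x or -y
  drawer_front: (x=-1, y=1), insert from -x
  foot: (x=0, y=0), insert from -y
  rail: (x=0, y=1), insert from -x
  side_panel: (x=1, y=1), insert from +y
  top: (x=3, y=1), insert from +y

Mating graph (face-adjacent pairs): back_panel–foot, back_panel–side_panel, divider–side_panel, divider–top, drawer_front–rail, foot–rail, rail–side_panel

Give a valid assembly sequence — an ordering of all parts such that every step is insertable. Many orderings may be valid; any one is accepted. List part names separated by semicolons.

1. foot@(0, 0) [-y clear] — {foot}
2. back_panel@(1, 0) [-y clear] — {back_panel, foot}
3. rail@(0, 1) [-x clear] — {back_panel, foot, rail}
4. drawer_front@(-1, 1) [-x clear] — {back_panel, drawer_front, foot, rail}
5. side_panel@(1, 1) [+y clear] — {back_panel, drawer_front, foot, rail, side_panel}
6. divider@(2, 1) [+x clear] — {back_panel, divider, drawer_front, foot, rail, side_panel}
7. top@(3, 1) [+y clear] — {back_panel, divider, drawer_front, foot, rail, side_panel, top}

foot; back_panel; rail; drawer_front; side_panel; divider; top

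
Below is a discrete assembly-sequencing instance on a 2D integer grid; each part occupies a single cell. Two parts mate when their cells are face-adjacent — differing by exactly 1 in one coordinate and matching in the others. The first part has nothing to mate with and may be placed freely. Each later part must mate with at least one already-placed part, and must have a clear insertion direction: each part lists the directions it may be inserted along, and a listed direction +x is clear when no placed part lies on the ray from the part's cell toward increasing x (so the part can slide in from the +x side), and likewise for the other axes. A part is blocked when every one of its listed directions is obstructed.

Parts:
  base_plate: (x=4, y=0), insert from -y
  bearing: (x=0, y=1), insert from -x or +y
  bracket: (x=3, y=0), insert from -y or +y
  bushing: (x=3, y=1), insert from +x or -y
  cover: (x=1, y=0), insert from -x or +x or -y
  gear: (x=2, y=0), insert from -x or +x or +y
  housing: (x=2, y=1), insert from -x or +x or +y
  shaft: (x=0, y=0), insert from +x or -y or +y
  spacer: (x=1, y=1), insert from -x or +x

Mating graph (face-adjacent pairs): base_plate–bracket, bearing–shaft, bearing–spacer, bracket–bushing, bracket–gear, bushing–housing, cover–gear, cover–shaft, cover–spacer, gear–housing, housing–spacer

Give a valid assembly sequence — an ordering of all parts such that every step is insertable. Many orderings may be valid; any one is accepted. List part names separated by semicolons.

bearing; spacer; housing; shaft; bushing; cover; gear; bracket; base_plate

1. bearing@(0, 1) [-x clear] — {bearing}
2. spacer@(1, 1) [+x clear] — {bearing, spacer}
3. housing@(2, 1) [+x clear] — {bearing, housing, spacer}
4. shaft@(0, 0) [+x clear] — {bearing, housing, shaft, spacer}
5. bushing@(3, 1) [+x clear] — {bearing, bushing, housing, shaft, spacer}
6. cover@(1, 0) [+x clear] — {bearing, bushing, cover, housing, shaft, spacer}
7. gear@(2, 0) [+x clear] — {bearing, bushing, cover, gear, housing, shaft, spacer}
8. bracket@(3, 0) [-y clear] — {bearing, bracket, bushing, cover, gear, housing, shaft, spacer}
9. base_plate@(4, 0) [-y clear] — {base_plate, bearing, bracket, bushing, cover, gear, housing, shaft, spacer}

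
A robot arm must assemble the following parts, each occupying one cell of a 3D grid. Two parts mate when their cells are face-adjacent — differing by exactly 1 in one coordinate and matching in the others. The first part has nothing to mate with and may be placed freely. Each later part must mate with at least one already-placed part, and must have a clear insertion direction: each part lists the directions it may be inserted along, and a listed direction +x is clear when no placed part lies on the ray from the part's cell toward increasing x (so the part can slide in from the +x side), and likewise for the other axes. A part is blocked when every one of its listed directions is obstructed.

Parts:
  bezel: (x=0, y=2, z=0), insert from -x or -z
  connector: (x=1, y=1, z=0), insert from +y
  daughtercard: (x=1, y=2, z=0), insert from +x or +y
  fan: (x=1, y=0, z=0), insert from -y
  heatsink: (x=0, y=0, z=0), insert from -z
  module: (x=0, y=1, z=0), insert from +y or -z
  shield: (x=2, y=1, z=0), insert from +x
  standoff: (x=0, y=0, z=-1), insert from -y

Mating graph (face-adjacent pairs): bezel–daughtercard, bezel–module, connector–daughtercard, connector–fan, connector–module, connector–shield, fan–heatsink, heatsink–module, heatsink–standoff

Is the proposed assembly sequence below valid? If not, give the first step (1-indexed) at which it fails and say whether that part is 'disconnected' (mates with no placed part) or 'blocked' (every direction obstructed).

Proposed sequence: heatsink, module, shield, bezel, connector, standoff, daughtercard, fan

Invalid at step 3 (disconnected)

1. heatsink@(0, 0, 0) [-z clear] — {heatsink}
2. module@(0, 1, 0) [+y clear] — {heatsink, module}
3. shield@(2, 1, 0) — no placed neighbour ⇒ disconnected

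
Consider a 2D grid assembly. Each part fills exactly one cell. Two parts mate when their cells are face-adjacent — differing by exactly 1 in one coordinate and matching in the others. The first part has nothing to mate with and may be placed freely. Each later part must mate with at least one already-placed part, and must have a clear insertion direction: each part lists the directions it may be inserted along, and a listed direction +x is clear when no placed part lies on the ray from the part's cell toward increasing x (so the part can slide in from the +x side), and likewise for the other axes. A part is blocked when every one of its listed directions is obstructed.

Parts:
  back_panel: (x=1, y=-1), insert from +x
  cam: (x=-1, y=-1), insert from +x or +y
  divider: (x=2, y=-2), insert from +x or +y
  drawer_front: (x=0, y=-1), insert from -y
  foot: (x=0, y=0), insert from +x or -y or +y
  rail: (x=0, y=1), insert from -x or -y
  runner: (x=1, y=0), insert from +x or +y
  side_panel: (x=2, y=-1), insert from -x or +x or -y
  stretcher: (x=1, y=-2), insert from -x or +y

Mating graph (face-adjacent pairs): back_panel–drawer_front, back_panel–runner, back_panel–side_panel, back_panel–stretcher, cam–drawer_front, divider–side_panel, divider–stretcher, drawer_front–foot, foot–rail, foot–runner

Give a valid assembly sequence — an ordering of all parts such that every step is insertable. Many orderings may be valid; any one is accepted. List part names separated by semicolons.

1. divider@(2, -2) [+x clear] — {divider}
2. stretcher@(1, -2) [-x clear] — {divider, stretcher}
3. back_panel@(1, -1) [+x clear] — {back_panel, divider, stretcher}
4. runner@(1, 0) [+x clear] — {back_panel, divider, runner, stretcher}
5. side_panel@(2, -1) [+x clear] — {back_panel, divider, runner, side_panel, stretcher}
6. drawer_front@(0, -1) [-y clear] — {back_panel, divider, drawer_front, runner, side_panel, stretcher}
7. cam@(-1, -1) [+y clear] — {back_panel, cam, divider, drawer_front, runner, side_panel, stretcher}
8. foot@(0, 0) [+y clear] — {back_panel, cam, divider, drawer_front, foot, runner, side_panel, stretcher}
9. rail@(0, 1) [-x clear] — {back_panel, cam, divider, drawer_front, foot, rail, runner, side_panel, stretcher}

divider; stretcher; back_panel; runner; side_panel; drawer_front; cam; foot; rail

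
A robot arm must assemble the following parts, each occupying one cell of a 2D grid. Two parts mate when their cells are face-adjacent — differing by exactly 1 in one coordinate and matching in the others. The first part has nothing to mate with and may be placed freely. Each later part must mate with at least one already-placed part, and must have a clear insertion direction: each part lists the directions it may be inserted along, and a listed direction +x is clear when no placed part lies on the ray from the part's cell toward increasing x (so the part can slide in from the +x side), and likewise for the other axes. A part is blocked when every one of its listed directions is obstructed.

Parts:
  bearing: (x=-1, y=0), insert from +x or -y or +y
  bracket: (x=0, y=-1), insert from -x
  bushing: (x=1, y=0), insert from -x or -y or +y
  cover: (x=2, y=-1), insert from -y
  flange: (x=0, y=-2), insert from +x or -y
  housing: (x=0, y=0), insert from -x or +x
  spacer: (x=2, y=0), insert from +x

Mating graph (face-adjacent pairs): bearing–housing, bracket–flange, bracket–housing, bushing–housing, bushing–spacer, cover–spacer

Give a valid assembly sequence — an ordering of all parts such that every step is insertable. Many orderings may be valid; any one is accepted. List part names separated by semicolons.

cover; spacer; bushing; housing; bearing; bracket; flange

1. cover@(2, -1) [-y clear] — {cover}
2. spacer@(2, 0) [+x clear] — {cover, spacer}
3. bushing@(1, 0) [-x clear] — {bushing, cover, spacer}
4. housing@(0, 0) [-x clear] — {bushing, cover, housing, spacer}
5. bearing@(-1, 0) [-y clear] — {bearing, bushing, cover, housing, spacer}
6. bracket@(0, -1) [-x clear] — {bearing, bracket, bushing, cover, housing, spacer}
7. flange@(0, -2) [+x clear] — {bearing, bracket, bushing, cover, flange, housing, spacer}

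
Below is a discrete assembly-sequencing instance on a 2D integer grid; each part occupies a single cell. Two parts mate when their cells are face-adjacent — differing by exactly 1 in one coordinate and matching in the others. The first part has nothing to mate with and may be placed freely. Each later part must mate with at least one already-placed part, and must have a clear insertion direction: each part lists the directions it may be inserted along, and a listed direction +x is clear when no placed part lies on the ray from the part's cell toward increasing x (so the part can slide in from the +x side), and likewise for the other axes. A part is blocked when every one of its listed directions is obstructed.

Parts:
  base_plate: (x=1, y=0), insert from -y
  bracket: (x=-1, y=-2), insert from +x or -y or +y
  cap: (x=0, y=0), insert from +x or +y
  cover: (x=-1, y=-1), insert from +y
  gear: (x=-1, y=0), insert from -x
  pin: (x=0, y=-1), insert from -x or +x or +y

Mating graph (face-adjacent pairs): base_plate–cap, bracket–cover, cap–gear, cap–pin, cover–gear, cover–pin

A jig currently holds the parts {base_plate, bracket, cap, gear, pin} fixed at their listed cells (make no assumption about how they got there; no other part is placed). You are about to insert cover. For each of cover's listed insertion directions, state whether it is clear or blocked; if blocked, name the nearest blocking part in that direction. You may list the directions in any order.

+y: blocked by gear

+y: nearest on ray is gear@(-1, 0) ⇒ blocked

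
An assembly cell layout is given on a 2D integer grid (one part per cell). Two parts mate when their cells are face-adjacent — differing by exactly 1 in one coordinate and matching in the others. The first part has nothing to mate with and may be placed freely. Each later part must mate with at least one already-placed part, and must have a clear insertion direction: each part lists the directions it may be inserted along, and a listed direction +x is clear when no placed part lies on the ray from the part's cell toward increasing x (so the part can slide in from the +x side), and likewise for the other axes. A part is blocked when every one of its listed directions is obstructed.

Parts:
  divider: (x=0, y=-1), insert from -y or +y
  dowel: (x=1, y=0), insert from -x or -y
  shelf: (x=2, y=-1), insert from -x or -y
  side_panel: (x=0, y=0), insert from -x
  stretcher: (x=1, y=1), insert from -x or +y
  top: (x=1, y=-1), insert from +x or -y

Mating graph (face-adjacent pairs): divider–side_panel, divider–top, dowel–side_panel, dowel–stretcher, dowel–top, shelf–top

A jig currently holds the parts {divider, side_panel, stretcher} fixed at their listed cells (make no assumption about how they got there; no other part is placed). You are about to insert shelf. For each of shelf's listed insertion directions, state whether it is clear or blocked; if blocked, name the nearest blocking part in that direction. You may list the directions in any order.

-x: blocked by divider; -y: clear

-x: nearest on ray is divider@(0, -1) ⇒ blocked
-y: ray from shelf(2, -1) has no placed part ⇒ clear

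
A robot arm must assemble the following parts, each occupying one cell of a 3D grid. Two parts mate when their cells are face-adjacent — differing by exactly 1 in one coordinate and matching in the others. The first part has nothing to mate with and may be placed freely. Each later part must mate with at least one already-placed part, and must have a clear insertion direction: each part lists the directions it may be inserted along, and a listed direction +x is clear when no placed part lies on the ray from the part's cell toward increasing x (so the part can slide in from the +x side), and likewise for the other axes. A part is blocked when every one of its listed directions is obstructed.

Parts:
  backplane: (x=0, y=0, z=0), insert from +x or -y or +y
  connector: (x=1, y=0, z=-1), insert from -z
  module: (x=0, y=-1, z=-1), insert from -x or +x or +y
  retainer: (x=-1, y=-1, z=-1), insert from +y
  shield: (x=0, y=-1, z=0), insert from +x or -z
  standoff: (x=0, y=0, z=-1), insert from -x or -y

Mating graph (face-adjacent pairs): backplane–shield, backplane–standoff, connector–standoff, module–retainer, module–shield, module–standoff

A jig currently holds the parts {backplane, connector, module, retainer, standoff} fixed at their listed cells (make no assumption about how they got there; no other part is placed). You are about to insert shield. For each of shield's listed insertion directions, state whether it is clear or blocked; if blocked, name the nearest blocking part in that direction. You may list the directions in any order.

+x: ray from shield(0, -1, 0) has no placed part ⇒ clear
-z: nearest on ray is module@(0, -1, -1) ⇒ blocked

+x: clear; -z: blocked by module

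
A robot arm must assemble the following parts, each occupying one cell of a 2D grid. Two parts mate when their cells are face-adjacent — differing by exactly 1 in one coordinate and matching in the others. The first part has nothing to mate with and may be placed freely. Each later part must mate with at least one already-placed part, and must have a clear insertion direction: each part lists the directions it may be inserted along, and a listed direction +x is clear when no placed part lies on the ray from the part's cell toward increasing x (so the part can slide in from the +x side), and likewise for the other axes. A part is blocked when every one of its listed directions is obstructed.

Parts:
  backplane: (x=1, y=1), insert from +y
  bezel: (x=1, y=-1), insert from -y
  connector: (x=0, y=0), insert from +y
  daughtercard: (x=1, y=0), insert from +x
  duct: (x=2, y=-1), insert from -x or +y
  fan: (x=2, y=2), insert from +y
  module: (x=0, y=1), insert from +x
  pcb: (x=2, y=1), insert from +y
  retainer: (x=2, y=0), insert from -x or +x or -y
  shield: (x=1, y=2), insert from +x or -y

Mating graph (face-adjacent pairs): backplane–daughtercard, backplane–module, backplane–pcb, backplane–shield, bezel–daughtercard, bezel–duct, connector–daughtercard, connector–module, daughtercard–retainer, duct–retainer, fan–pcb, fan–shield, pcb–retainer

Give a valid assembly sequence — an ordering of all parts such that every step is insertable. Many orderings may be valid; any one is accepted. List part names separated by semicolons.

bezel; duct; daughtercard; connector; retainer; module; backplane; shield; pcb; fan

1. bezel@(1, -1) [-y clear] — {bezel}
2. duct@(2, -1) [+y clear] — {bezel, duct}
3. daughtercard@(1, 0) [+x clear] — {bezel, daughtercard, duct}
4. connector@(0, 0) [+y clear] — {bezel, connector, daughtercard, duct}
5. retainer@(2, 0) [+x clear] — {bezel, connector, daughtercard, duct, retainer}
6. module@(0, 1) [+x clear] — {bezel, connector, daughtercard, duct, module, retainer}
7. backplane@(1, 1) [+y clear] — {backplane, bezel, connector, daughtercard, duct, module, retainer}
8. shield@(1, 2) [+x clear] — {backplane, bezel, connector, daughtercard, duct, module, retainer, shield}
9. pcb@(2, 1) [+y clear] — {backplane, bezel, connector, daughtercard, duct, module, pcb, retainer, shield}
10. fan@(2, 2) [+y clear] — {backplane, bezel, connector, daughtercard, duct, fan, module, pcb, retainer, shield}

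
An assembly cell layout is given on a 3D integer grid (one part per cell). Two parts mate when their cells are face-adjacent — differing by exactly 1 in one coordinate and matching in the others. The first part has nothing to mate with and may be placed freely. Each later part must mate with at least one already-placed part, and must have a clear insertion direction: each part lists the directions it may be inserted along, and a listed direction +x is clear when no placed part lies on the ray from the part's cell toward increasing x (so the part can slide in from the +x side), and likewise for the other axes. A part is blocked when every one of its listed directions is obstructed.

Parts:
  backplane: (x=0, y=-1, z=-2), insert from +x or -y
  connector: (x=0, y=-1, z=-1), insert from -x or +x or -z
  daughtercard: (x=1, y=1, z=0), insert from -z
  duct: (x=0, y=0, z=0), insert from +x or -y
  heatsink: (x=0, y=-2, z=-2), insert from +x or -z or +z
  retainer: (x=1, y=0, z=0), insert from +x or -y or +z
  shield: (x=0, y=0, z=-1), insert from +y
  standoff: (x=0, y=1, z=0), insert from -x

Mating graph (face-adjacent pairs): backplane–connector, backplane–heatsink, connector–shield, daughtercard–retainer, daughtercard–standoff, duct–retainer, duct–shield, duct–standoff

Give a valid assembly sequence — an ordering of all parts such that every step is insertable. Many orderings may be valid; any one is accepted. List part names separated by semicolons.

duct; retainer; daughtercard; shield; connector; backplane; heatsink; standoff

1. duct@(0, 0, 0) [+x clear] — {duct}
2. retainer@(1, 0, 0) [+x clear] — {duct, retainer}
3. daughtercard@(1, 1, 0) [-z clear] — {daughtercard, duct, retainer}
4. shield@(0, 0, -1) [+y clear] — {daughtercard, duct, retainer, shield}
5. connector@(0, -1, -1) [-x clear] — {connector, daughtercard, duct, retainer, shield}
6. backplane@(0, -1, -2) [+x clear] — {backplane, connector, daughtercard, duct, retainer, shield}
7. heatsink@(0, -2, -2) [+x clear] — {backplane, connector, daughtercard, duct, heatsink, retainer, shield}
8. standoff@(0, 1, 0) [-x clear] — {backplane, connector, daughtercard, duct, heatsink, retainer, shield, standoff}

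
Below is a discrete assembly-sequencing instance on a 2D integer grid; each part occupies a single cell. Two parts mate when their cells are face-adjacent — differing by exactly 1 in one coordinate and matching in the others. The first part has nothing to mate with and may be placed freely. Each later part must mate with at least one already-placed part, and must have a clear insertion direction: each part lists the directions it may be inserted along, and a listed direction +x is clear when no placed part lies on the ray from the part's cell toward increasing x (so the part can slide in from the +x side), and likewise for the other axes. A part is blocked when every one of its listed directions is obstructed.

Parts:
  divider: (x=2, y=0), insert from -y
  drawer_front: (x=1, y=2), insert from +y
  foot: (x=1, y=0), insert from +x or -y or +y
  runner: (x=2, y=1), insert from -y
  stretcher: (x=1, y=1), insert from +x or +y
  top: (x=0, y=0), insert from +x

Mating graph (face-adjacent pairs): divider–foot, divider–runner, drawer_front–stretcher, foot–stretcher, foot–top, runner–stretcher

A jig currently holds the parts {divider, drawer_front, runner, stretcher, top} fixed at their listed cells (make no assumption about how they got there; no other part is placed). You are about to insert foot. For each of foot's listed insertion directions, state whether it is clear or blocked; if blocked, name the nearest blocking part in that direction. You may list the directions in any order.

+x: nearest on ray is divider@(2, 0) ⇒ blocked
-y: ray from foot(1, 0) has no placed part ⇒ clear
+y: nearest on ray is stretcher@(1, 1) ⇒ blocked

+x: blocked by divider; +y: blocked by stretcher; -y: clear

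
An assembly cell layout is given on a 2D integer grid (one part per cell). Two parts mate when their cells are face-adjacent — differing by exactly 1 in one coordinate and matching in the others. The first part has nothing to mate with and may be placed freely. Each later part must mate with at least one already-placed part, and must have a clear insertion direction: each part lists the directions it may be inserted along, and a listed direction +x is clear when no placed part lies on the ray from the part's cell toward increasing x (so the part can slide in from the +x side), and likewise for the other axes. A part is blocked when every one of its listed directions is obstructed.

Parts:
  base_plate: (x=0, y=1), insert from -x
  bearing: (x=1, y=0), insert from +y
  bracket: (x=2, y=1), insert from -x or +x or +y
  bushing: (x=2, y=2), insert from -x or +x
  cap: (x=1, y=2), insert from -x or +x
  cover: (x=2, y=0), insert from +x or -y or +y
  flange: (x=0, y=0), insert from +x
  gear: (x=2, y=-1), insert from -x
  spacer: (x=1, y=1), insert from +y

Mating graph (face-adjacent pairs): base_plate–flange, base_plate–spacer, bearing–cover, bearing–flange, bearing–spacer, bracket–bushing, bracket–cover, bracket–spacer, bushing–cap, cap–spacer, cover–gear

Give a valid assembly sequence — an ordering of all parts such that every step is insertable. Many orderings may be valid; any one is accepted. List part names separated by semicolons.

flange; bearing; cover; spacer; cap; bushing; base_plate; bracket; gear

1. flange@(0, 0) [+x clear] — {flange}
2. bearing@(1, 0) [+y clear] — {bearing, flange}
3. cover@(2, 0) [+x clear] — {bearing, cover, flange}
4. spacer@(1, 1) [+y clear] — {bearing, cover, flange, spacer}
5. cap@(1, 2) [-x clear] — {bearing, cap, cover, flange, spacer}
6. bushing@(2, 2) [+x clear] — {bearing, bushing, cap, cover, flange, spacer}
7. base_plate@(0, 1) [-x clear] — {base_plate, bearing, bushing, cap, cover, flange, spacer}
8. bracket@(2, 1) [+x clear] — {base_plate, bearing, bracket, bushing, cap, cover, flange, spacer}
9. gear@(2, -1) [-x clear] — {base_plate, bearing, bracket, bushing, cap, cover, flange, gear, spacer}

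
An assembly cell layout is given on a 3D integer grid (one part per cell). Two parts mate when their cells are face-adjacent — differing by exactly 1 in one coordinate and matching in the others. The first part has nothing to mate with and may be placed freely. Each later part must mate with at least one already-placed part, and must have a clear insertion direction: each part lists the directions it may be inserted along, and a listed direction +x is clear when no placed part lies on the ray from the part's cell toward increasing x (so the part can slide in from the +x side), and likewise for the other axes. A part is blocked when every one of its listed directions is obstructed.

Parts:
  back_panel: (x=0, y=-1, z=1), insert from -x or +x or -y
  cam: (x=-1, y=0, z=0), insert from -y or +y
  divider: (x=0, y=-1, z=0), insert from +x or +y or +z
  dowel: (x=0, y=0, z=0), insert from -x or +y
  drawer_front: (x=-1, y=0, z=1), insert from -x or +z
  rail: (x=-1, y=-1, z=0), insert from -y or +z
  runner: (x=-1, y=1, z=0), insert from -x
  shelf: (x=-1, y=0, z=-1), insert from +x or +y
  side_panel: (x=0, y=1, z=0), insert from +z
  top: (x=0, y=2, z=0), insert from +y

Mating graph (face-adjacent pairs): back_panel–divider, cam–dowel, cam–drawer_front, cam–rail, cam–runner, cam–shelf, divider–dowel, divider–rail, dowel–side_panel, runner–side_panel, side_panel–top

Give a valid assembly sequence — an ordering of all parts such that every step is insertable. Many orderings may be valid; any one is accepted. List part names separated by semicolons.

1. side_panel@(0, 1, 0) [+z clear] — {side_panel}
2. dowel@(0, 0, 0) [-x clear] — {dowel, side_panel}
3. cam@(-1, 0, 0) [-y clear] — {cam, dowel, side_panel}
4. drawer_front@(-1, 0, 1) [-x clear] — {cam, dowel, drawer_front, side_panel}
5. rail@(-1, -1, 0) [-y clear] — {cam, dowel, drawer_front, rail, side_panel}
6. divider@(0, -1, 0) [+x clear] — {cam, divider, dowel, drawer_front, rail, side_panel}
7. back_panel@(0, -1, 1) [-x clear] — {back_panel, cam, divider, dowel, drawer_front, rail, side_panel}
8. runner@(-1, 1, 0) [-x clear] — {back_panel, cam, divider, dowel, drawer_front, rail, runner, side_panel}
9. shelf@(-1, 0, -1) [+x clear] — {back_panel, cam, divider, dowel, drawer_front, rail, runner, shelf, side_panel}
10. top@(0, 2, 0) [+y clear] — {back_panel, cam, divider, dowel, drawer_front, rail, runner, shelf, side_panel, top}

side_panel; dowel; cam; drawer_front; rail; divider; back_panel; runner; shelf; top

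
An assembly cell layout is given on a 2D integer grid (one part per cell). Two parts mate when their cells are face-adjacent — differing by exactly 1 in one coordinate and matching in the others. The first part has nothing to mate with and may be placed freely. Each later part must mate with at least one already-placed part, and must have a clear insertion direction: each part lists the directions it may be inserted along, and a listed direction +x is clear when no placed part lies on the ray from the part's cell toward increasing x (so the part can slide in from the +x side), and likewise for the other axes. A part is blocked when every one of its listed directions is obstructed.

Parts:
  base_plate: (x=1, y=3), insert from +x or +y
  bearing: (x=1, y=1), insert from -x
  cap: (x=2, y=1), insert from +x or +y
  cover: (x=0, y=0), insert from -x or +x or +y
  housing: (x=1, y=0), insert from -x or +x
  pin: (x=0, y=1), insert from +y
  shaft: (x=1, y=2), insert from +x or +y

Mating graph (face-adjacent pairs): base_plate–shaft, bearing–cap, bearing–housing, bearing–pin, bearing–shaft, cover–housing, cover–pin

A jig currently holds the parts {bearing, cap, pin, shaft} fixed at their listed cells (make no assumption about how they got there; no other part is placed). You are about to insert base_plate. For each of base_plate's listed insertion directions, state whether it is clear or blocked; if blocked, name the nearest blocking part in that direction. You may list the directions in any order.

+x: clear; +y: clear

+x: ray from base_plate(1, 3) has no placed part ⇒ clear
+y: ray from base_plate(1, 3) has no placed part ⇒ clear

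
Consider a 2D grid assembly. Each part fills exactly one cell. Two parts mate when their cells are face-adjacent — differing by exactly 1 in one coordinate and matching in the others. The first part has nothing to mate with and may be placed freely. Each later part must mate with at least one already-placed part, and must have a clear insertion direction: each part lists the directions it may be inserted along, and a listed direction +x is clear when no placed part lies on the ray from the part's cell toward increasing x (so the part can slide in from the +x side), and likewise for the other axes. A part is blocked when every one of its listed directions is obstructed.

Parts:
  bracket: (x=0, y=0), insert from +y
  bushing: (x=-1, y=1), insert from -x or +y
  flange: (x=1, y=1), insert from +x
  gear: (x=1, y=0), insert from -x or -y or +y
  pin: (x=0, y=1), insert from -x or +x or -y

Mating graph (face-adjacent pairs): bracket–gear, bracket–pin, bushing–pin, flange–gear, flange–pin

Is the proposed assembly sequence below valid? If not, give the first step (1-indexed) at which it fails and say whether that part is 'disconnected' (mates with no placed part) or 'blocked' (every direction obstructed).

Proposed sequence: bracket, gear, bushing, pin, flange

Invalid at step 3 (disconnected)

1. bracket@(0, 0) [+y clear] — {bracket}
2. gear@(1, 0) [-y clear] — {bracket, gear}
3. bushing@(-1, 1) — no placed neighbour ⇒ disconnected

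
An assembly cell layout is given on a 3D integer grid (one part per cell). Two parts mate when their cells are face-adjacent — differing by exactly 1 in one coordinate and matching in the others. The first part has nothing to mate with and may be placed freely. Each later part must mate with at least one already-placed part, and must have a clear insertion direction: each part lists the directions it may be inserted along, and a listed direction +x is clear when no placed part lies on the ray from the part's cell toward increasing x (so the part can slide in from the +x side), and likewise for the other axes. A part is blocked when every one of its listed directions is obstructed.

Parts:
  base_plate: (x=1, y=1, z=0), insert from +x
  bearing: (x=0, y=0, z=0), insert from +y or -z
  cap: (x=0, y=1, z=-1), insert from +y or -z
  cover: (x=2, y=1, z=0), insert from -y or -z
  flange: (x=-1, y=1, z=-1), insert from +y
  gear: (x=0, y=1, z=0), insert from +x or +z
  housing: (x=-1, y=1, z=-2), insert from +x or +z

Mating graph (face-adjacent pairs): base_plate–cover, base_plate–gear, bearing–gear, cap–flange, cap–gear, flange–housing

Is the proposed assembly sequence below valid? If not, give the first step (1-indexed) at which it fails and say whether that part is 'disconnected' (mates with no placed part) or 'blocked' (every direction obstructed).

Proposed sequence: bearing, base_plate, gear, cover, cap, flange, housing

Invalid at step 2 (disconnected)

1. bearing@(0, 0, 0) [+y clear] — {bearing}
2. base_plate@(1, 1, 0) — no placed neighbour ⇒ disconnected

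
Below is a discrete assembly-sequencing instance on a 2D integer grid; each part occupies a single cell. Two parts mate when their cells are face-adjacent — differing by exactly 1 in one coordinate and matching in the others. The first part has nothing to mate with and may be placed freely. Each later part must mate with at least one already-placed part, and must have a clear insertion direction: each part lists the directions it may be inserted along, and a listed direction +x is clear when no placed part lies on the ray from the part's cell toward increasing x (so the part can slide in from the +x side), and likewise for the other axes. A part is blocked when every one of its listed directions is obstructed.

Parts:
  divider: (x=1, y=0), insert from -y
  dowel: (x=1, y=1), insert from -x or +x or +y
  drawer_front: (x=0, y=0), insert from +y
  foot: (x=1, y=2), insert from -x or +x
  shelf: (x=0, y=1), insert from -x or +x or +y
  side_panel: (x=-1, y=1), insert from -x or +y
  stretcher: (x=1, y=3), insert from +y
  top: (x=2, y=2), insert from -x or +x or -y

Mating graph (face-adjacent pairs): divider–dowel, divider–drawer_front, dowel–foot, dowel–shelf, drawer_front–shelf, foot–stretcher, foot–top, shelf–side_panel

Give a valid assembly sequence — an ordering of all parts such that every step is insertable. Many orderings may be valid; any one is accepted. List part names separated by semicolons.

1. dowel@(1, 1) [-x clear] — {dowel}
2. foot@(1, 2) [-x clear] — {dowel, foot}
3. stretcher@(1, 3) [+y clear] — {dowel, foot, stretcher}
4. top@(2, 2) [+x clear] — {dowel, foot, stretcher, top}
5. divider@(1, 0) [-y clear] — {divider, dowel, foot, stretcher, top}
6. drawer_front@(0, 0) [+y clear] — {divider, dowel, drawer_front, foot, stretcher, top}
7. shelf@(0, 1) [-x clear] — {divider, dowel, drawer_front, foot, shelf, stretcher, top}
8. side_panel@(-1, 1) [-x clear] — {divider, dowel, drawer_front, foot, shelf, side_panel, stretcher, top}

dowel; foot; stretcher; top; divider; drawer_front; shelf; side_panel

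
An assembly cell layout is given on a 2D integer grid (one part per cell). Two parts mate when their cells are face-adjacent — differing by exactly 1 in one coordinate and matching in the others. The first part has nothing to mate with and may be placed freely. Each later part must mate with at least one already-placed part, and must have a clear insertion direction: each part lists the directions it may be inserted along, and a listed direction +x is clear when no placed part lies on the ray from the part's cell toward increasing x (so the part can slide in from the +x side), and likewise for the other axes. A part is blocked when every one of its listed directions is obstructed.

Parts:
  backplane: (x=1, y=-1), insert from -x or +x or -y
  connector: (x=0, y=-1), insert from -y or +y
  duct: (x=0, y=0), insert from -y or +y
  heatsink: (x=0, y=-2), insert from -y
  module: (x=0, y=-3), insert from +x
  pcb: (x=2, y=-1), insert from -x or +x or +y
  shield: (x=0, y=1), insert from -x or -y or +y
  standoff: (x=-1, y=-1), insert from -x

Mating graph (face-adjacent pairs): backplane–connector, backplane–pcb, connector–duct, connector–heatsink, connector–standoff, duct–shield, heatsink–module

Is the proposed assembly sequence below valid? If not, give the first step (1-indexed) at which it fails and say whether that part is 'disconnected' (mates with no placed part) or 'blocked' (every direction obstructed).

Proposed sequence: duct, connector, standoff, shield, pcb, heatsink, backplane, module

Invalid at step 5 (disconnected)

1. duct@(0, 0) [-y clear] — {duct}
2. connector@(0, -1) [-y clear] — {connector, duct}
3. standoff@(-1, -1) [-x clear] — {connector, duct, standoff}
4. shield@(0, 1) [-x clear] — {connector, duct, shield, standoff}
5. pcb@(2, -1) — no placed neighbour ⇒ disconnected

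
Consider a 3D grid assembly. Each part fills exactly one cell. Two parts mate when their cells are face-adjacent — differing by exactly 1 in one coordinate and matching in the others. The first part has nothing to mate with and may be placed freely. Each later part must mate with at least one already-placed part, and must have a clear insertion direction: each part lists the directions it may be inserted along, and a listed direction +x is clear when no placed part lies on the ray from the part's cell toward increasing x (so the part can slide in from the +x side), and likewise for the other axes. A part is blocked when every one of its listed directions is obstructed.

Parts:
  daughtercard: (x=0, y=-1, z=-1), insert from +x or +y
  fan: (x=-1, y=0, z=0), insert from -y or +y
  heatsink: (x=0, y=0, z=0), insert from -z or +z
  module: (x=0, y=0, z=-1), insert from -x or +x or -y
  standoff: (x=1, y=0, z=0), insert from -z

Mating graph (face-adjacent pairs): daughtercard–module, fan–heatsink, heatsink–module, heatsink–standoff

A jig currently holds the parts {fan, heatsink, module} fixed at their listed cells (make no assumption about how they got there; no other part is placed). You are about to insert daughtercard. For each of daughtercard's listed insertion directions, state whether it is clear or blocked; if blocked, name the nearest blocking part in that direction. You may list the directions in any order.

+x: clear; +y: blocked by module

+x: ray from daughtercard(0, -1, -1) has no placed part ⇒ clear
+y: nearest on ray is module@(0, 0, -1) ⇒ blocked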